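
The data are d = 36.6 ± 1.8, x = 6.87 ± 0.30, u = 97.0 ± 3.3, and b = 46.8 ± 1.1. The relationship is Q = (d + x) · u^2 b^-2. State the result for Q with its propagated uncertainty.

187 ± 17.3

Let w = d + x = 43.5. δw = √(δd² + δx²) = √(3.24 + 0.0900) = 1.82, so δw/w = 0.0420.
Q is then a monomial in w, u, b:
δQ/Q = √((δw/w)² + (2·δu/u)² + (-2·δb/b)²) = √(0.00176 + 0.00463 + 0.00221) = 0.0927
Q = 187, so δQ = 0.0927 × 187 = 17.3.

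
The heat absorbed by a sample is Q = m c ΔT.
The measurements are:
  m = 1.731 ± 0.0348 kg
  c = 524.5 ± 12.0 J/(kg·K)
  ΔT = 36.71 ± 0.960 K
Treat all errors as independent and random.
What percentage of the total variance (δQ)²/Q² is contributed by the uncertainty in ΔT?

42.4%

(δQ/Q)² = (1·δm/m)² + (1·δc/c)² + (1·δΔT/ΔT)²
  m term: (1×0.0201)² = 0.000404
  c term: (1×0.0229)² = 0.000523
  ΔT term: (1×0.0262)² = 0.000684
Total = 0.00161. Share from ΔT = 0.000684/0.00161 = 0.424.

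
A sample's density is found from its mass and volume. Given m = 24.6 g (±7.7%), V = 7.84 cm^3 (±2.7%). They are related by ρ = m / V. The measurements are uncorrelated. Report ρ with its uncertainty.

Each factor contributes (exponent × relative error)² to (δρ/ρ)²:
  (1·δm/m)² = (1×0.0770)² = 0.00593;  (-1·δV/V)² = (-1×0.0270)² = 0.000729
δρ/ρ = √(0.00666) = 0.0816
ρ = 3.14 g/cm^3, so δρ = 0.0816 × 3.14 = 0.256 g/cm^3.

3.14 ± 0.256 g/cm^3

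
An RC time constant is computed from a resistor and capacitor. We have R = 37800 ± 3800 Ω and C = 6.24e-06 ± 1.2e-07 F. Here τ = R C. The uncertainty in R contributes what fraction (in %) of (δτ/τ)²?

96.5%

(δτ/τ)² = (1·δR/R)² + (1·δC/C)²
  R term: (1×0.101)² = 0.0101
  C term: (1×0.0192)² = 0.000370
Total = 0.0105. Share from R = 0.0101/0.0105 = 0.965.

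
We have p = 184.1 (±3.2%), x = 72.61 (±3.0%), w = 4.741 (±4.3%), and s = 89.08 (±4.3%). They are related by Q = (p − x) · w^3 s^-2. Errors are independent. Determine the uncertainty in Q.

0.247

Let u = p − x = 111.5. δu = √(δp² + δx²) = √(34.7 + 4.74) = 6.28, so δu/u = 0.0563.
Q is then a monomial in u, w, s:
δQ/Q = √((δu/u)² + (3·δw/w)² + (-2·δs/s)²) = √(0.00317 + 0.0166 + 0.00740) = 0.165
Q = 1.497, so δQ = 0.165 × 1.497 = 0.247.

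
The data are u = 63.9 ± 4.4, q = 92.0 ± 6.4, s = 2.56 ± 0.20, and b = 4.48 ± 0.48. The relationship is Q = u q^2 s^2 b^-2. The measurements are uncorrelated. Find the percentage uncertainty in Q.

Relative error in a monomial: (δQ/Q)² = Σ (nᵢ · δxᵢ/xᵢ)².
  (1·δu/u)² = (1×0.0689)² = 0.00474;  (2·δq/q)² = (2×0.0696)² = 0.0194;  (2·δs/s)² = (2×0.0781)² = 0.0244;  (-2·δb/b)² = (-2×0.107)² = 0.0459
δQ/Q = √(0.0944) = 0.307

30.7%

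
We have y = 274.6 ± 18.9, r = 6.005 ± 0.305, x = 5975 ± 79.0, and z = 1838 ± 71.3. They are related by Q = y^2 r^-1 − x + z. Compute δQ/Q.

0.219

Let p = y^2·r^-1 = 12560. δp/p = √((2·δy/y)² + (-1·δr/r)²) = √(0.0189 + 0.00258) = 0.147, so δp = 1840.
Q = p − x + z: δQ = √(δp² + δx² + δz²) = √(3.39e+06 + 6240 + 5080) = 1850
Q = 8420, so δQ/Q = 1850/8420 = 0.219.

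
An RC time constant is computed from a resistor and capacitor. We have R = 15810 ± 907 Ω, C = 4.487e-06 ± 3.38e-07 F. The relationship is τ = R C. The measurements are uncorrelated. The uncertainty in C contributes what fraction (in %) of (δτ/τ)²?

63.3%

(δτ/τ)² = (1·δR/R)² + (1·δC/C)²
  R term: (1×0.0574)² = 0.00329
  C term: (1×0.0753)² = 0.00567
Total = 0.00897. Share from C = 0.00567/0.00897 = 0.633.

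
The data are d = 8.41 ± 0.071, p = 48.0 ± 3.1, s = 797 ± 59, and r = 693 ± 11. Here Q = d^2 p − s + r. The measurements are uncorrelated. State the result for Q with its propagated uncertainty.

Let w = d^2·p = 3390. δw/w = √((2·δd/d)² + (1·δp/p)²) = √(0.000285 + 0.00417) = 0.0668, so δw = 227.
Q = w − s + r: δQ = √(δw² + δs² + δr²) = √(51400 + 3480 + 121) = 234
Q = 3290.

3290 ± 234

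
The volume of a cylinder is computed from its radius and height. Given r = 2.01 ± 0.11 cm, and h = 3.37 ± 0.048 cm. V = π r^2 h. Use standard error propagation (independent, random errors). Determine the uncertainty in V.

Each factor contributes (exponent × relative error)² to (δV/V)²:
  (2·δr/r)² = (2×0.0547)² = 0.0120;  (1·δh/h)² = (1×0.0142)² = 0.000203
δV/V = √(0.0122) = 0.110
V = 42.8 cm^3, so δV = 0.110 × 42.8 = 4.72 cm^3.

4.72 cm^3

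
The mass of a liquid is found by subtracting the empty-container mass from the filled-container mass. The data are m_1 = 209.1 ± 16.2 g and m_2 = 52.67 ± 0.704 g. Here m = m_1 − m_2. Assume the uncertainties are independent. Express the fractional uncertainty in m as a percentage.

For a sum/difference, combine absolute errors in quadrature:
  (δm_1)² = 262;  (δm_2)² = 0.496
δm = √(263) = 16.2 g
m = 156.4 g, so δm/m = 16.2/156.4 = 0.104.

10.4%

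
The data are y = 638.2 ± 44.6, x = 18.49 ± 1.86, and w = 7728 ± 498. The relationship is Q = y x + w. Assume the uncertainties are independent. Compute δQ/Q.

Let p = y·x = 11800. δp/p = √((1·δy/y)² + (1·δx/x)²) = √(0.00488 + 0.0101) = 0.122, so δp = 1450.
Q = p + w: δQ = √(δp² + δw²) = √(2.09e+06 + 2.48e+05) = 1530
Q = 19530, so δQ/Q = 1530/19530 = 0.0783.

0.0783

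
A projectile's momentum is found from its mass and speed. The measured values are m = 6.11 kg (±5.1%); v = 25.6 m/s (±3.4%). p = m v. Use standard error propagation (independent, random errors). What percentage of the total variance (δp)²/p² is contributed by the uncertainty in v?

30.8%

(δp/p)² = (1·δm/m)² + (1·δv/v)²
  m term: (1×0.0510)² = 0.00260
  v term: (1×0.0340)² = 0.00116
Total = 0.00376. Share from v = 0.00116/0.00376 = 0.308.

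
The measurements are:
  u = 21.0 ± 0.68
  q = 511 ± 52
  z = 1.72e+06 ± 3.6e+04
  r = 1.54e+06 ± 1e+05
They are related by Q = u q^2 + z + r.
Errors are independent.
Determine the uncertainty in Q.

Let p = u·q^2 = 5.48e+06. δp/p = √((1·δu/u)² + (2·δq/q)²) = √(0.00105 + 0.0414) = 0.206, so δp = 1.13e+06.
Q = p + z + r: δQ = √(δp² + δz² + δr²) = √(1.28e+12 + 1.3e+09 + 1e+10) = 1.14e+06

1.14e+06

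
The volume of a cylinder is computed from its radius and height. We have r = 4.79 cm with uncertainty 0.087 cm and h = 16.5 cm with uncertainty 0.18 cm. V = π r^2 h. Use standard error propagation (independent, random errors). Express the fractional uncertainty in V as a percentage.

For a monomial V ∝ r^2, h, fractional errors add in quadrature:
  (2·δr/r)² = (2×0.0182)² = 0.00132;  (1·δh/h)² = (1×0.0109)² = 0.000119
δV/V = √(0.00144) = 0.0379

3.79%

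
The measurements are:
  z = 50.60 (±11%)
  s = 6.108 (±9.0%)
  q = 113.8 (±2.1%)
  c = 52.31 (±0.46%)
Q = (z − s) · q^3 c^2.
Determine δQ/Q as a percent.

14.1%

Let u = z − s = 44.49. δu = √(δz² + δs²) = √(31.0 + 0.302) = 5.59, so δu/u = 0.126.
Q is then a monomial in u, q, c:
δQ/Q = √((δu/u)² + (3·δq/q)² + (2·δc/c)²) = √(0.0158 + 0.00397 + 8.46e-05) = 0.141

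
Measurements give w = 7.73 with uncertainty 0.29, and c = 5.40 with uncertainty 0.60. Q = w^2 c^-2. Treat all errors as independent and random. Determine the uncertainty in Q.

Each factor contributes (exponent × relative error)² to (δQ/Q)²:
  (2·δw/w)² = (2×0.0375)² = 0.00563;  (-2·δc/c)² = (-2×0.111)² = 0.0494
δQ/Q = √(0.0550) = 0.235
Q = 2.05, so δQ = 0.235 × 2.05 = 0.481.

0.481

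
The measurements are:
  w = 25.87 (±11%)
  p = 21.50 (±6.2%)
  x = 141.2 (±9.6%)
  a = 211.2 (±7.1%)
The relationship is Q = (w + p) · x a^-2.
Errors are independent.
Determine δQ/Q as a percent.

18.4%

Let u = w + p = 47.37. δu = √(δw² + δp²) = √(8.10 + 1.78) = 3.14, so δu/u = 0.0663.
Q is then a monomial in u, x, a:
δQ/Q = √((δu/u)² + (1·δx/x)² + (-2·δa/a)²) = √(0.00440 + 0.00922 + 0.0202) = 0.184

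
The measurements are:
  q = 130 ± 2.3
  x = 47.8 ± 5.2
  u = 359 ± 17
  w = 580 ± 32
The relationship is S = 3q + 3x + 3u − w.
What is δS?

Each term contributes (cᵢ δxᵢ)² to (δS)²:
  (3·δq)² = 47.6;  (3·δx)² = 243;  (3·δu)² = 2600;  (δw)² = 1020
δS = √(3920) = 62.6

62.6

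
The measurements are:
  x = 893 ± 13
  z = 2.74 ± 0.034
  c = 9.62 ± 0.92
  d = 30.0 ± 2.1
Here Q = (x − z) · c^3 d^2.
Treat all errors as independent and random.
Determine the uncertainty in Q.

2.28e+08

Let u = x − z = 890. δu = √(δx² + δz²) = √(169 + 0.00116) = 13.0, so δu/u = 0.0146.
Q is then a monomial in u, c, d:
δQ/Q = √((δu/u)² + (3·δc/c)² + (2·δd/d)²) = √(0.000213 + 0.0823 + 0.0196) = 0.320
Q = 7.13e+08, so δQ = 0.320 × 7.13e+08 = 2.28e+08.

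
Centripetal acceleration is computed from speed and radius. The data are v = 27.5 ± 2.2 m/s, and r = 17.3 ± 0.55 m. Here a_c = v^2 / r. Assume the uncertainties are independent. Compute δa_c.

Relative error in a monomial: (δa_c/a_c)² = Σ (nᵢ · δxᵢ/xᵢ)².
  (2·δv/v)² = (2×0.0800)² = 0.0256;  (-1·δr/r)² = (-1×0.0318)² = 0.00101
δa_c/a_c = √(0.0266) = 0.163
a_c = 43.7 m/s^2, so δa_c = 0.163 × 43.7 = 7.13 m/s^2.

7.13 m/s^2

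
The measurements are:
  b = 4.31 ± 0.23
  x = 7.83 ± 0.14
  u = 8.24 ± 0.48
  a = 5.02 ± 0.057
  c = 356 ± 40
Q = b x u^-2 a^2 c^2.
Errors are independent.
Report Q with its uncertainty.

(1.59 ± 0.413) × 10^6

For a monomial Q ∝ b, x, u^-2, a^2, c^2, fractional errors add in quadrature:
  (1·δb/b)² = (1×0.0534)² = 0.00285;  (1·δx/x)² = (1×0.0179)² = 0.000320;  (-2·δu/u)² = (-2×0.0583)² = 0.0136;  (2·δa/a)² = (2×0.0114)² = 0.000516;  (2·δc/c)² = (2×0.112)² = 0.0505
δQ/Q = √(0.0678) = 0.260
Q = 1.59e+06, so δQ = 0.260 × 1.59e+06 = 4.13e+05.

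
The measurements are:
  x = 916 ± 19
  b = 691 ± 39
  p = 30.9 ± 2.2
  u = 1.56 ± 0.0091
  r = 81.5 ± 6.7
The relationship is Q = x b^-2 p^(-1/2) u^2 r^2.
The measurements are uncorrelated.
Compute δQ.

Each factor contributes (exponent × relative error)² to (δQ/Q)²:
  (1·δx/x)² = (1×0.0207)² = 0.000430;  (-2·δb/b)² = (-2×0.0564)² = 0.0127;  (−½·δp/p)² = (-0.5×0.0712)² = 0.00127;  (2·δu/u)² = (2×0.00583)² = 0.000136;  (2·δr/r)² = (2×0.0822)² = 0.0270
δQ/Q = √(0.0416) = 0.204
Q = 5.58, so δQ = 0.204 × 5.58 = 1.14.

1.14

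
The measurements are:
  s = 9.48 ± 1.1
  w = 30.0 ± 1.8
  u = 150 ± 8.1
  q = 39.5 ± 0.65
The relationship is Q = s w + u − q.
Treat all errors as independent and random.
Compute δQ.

38.0

Let p = s·w = 284. δp/p = √((1·δs/s)² + (1·δw/w)²) = √(0.0135 + 0.00360) = 0.131, so δp = 37.2.
Q = p + u − q: δQ = √(δp² + δu² + δq²) = √(1380 + 65.6 + 0.423) = 38.0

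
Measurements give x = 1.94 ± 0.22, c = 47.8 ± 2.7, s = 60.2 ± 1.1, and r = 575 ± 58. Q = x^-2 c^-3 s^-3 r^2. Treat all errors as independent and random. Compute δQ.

1.3e-06

Products/powers → add relative errors in quadrature, weighted by exponent:
  (-2·δx/x)² = (-2×0.113)² = 0.0514;  (-3·δc/c)² = (-3×0.0565)² = 0.0287;  (-3·δs/s)² = (-3×0.0183)² = 0.00300;  (2·δr/r)² = (2×0.101)² = 0.0407
δQ/Q = √(0.124) = 0.352
Q = 3.69e-06, so δQ = 0.352 × 3.69e-06 = 1.3e-06.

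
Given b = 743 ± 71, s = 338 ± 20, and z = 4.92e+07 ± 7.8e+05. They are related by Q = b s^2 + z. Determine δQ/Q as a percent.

Let p = b·s^2 = 8.49e+07. δp/p = √((1·δb/b)² + (2·δs/s)²) = √(0.00913 + 0.0140) = 0.152, so δp = 1.29e+07.
Q = p + z: δQ = √(δp² + δz²) = √(1.67e+14 + 6.08e+11) = 1.29e+07
Q = 1.34e+08, so δQ/Q = 1.29e+07/1.34e+08 = 0.0965.

9.65%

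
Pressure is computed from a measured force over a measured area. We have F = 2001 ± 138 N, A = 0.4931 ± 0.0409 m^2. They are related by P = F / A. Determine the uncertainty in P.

438 Pa

Each factor contributes (exponent × relative error)² to (δP/P)²:
  (1·δF/F)² = (1×0.0690)² = 0.00476;  (-1·δA/A)² = (-1×0.0829)² = 0.00688
δP/P = √(0.0116) = 0.108
P = 4058 Pa, so δP = 0.108 × 4058 = 438 Pa.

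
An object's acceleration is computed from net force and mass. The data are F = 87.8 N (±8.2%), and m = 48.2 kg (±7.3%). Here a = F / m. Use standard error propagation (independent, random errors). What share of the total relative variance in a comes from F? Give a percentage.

(δa/a)² = (1·δF/F)² + (-1·δm/m)²
  F term: (1×0.0820)² = 0.00672
  m term: (-1×0.0730)² = 0.00533
Total = 0.0121. Share from F = 0.00672/0.0121 = 0.558.

55.8%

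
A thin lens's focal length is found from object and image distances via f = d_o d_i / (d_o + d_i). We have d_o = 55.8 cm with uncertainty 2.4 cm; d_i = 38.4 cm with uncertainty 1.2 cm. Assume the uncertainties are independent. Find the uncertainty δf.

∂f/∂d_o = (d_i/(d_o+d_i))² = 0.166;  ∂f/∂d_i = (d_o/(d_o+d_i))² = 0.351
δf = √((∂f/∂d_o · δd_o)² + (∂f/∂d_i · δd_i)²) = √(0.159 + 0.177) = 0.580 cm

0.580 cm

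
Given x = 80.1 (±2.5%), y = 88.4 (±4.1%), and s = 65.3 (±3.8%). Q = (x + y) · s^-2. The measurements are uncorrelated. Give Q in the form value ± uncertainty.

0.0395 ± 0.00316

Let u = x + y = 168. δu = √(δx² + δy²) = √(4.01 + 13.1) = 4.14, so δu/u = 0.0246.
Q is then a monomial in u, s:
δQ/Q = √((δu/u)² + (-2·δs/s)²) = √(0.000604 + 0.00578) = 0.0799
Q = 0.0395, so δQ = 0.0799 × 0.0395 = 0.00316.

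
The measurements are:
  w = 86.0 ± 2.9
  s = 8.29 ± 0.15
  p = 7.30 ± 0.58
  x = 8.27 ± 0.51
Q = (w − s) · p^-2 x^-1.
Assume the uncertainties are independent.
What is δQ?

0.0308

Let u = w − s = 77.7. δu = √(δw² + δs²) = √(8.41 + 0.0225) = 2.90, so δu/u = 0.0374.
Q is then a monomial in u, p, x:
δQ/Q = √((δu/u)² + (-2·δp/p)² + (-1·δx/x)²) = √(0.00140 + 0.0253 + 0.00380) = 0.174
Q = 0.176, so δQ = 0.174 × 0.176 = 0.0308.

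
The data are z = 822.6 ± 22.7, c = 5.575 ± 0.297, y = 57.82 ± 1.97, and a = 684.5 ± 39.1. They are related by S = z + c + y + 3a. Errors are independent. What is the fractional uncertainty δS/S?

0.0407

S is a linear combination, so absolute uncertainties add in quadrature:
  (δz)² = 515;  (δc)² = 0.0882;  (δy)² = 3.88;  (3·δa)² = 13800
δS = √(14300) = 119
S = 2939, so δS/S = 119/2939 = 0.0407.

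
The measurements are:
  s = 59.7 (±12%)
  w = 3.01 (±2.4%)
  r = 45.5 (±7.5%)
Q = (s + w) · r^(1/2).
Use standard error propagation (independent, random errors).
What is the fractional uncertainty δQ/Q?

Let u = s + w = 62.7. δu = √(δs² + δw²) = √(51.3 + 0.00522) = 7.16, so δu/u = 0.114.
Q is then a monomial in u, r:
δQ/Q = √((δu/u)² + (½·δr/r)²) = √(0.0131 + 0.00141) = 0.120

0.120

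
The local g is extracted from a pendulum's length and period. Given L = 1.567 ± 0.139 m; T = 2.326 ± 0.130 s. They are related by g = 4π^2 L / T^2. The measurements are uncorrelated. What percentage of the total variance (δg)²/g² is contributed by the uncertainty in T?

61.4%

(δg/g)² = (1·δL/L)² + (-2·δT/T)²
  L term: (1×0.0887)² = 0.00787
  T term: (-2×0.0559)² = 0.0125
Total = 0.0204. Share from T = 0.0125/0.0204 = 0.614.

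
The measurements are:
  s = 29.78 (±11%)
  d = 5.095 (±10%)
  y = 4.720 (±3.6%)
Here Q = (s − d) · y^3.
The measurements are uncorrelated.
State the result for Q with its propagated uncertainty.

2596 ± 447

Let u = s − d = 24.69. δu = √(δs² + δd²) = √(10.7 + 0.260) = 3.32, so δu/u = 0.134.
Q is then a monomial in u, y:
δQ/Q = √((δu/u)² + (3·δy/y)²) = √(0.0180 + 0.0117) = 0.172
Q = 2596, so δQ = 0.172 × 2596 = 447.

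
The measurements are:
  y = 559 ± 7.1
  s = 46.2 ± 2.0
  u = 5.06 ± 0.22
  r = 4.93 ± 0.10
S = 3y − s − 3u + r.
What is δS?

S is a linear combination, so absolute uncertainties add in quadrature:
  (3·δy)² = 454;  (δs)² = 4.00;  (3·δu)² = 0.436;  (δr)² = 0.0100
δS = √(458) = 21.4

21.4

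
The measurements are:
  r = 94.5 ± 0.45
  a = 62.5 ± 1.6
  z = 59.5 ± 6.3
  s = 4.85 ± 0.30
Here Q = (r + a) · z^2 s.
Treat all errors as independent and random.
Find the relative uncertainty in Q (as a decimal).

Let u = r + a = 157. δu = √(δr² + δa²) = √(0.203 + 2.56) = 1.66, so δu/u = 0.0106.
Q is then a monomial in u, z, s:
δQ/Q = √((δu/u)² + (2·δz/z)² + (1·δs/s)²) = √(0.000112 + 0.0448 + 0.00383) = 0.221

0.221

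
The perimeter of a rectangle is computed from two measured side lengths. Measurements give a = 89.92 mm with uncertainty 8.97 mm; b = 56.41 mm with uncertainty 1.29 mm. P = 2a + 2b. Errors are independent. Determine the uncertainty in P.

For a sum/difference, combine absolute errors in quadrature:
  (2·δa)² = 322;  (2·δb)² = 6.66
δP = √(329) = 18.1 mm

18.1 mm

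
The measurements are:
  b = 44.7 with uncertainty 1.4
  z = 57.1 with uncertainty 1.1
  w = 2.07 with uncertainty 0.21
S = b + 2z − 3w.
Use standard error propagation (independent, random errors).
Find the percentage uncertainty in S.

1.76%

Absolute uncertainties add in quadrature for a linear combination:
  (δb)² = 1.96;  (2·δz)² = 4.84;  (3·δw)² = 0.397
δS = √(7.20) = 2.68
S = 153, so δS/S = 2.68/153 = 0.0176.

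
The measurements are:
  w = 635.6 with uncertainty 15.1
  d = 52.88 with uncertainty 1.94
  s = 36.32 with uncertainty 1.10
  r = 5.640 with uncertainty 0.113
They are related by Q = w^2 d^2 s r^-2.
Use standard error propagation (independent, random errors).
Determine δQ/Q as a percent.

For a monomial Q ∝ w^2, d^2, s, r^-2, fractional errors add in quadrature:
  (2·δw/w)² = (2×0.0238)² = 0.00226;  (2·δd/d)² = (2×0.0367)² = 0.00538;  (1·δs/s)² = (1×0.0303)² = 0.000917;  (-2·δr/r)² = (-2×0.0200)² = 0.00161
δQ/Q = √(0.0102) = 0.101

10.1%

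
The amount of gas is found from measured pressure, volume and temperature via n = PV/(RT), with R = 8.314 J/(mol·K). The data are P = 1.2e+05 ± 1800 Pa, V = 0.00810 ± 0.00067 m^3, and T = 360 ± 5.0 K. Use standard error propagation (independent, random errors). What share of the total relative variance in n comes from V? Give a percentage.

(δn/n)² = (1·δP/P)² + (1·δV/V)² + (-1·δT/T)²
  P term: (1×0.0150)² = 0.000225
  V term: (1×0.0827)² = 0.00684
  T term: (-1×0.0139)² = 0.000193
Total = 0.00726. Share from V = 0.00684/0.00726 = 0.942.

94.2%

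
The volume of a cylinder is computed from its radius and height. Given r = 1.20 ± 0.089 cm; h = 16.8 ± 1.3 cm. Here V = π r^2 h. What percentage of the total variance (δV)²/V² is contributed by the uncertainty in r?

78.6%

(δV/V)² = (2·δr/r)² + (1·δh/h)²
  r term: (2×0.0742)² = 0.0220
  h term: (1×0.0774)² = 0.00599
Total = 0.0280. Share from r = 0.0220/0.0280 = 0.786.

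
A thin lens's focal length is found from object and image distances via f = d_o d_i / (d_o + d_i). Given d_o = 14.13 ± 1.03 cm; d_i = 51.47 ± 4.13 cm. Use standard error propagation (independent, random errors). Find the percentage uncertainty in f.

∂f/∂d_o = (d_i/(d_o+d_i))² = 0.616;  ∂f/∂d_i = (d_o/(d_o+d_i))² = 0.0464
δf = √((∂f/∂d_o · δd_o)² + (∂f/∂d_i · δd_i)²) = √(0.402 + 0.0367) = 0.662 cm
f = 11.09 cm, so δf/f = 0.662/11.09 = 0.0597.

5.97%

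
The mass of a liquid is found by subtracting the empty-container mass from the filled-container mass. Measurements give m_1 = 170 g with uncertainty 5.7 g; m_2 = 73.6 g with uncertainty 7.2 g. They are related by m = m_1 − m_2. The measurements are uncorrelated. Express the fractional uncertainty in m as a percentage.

Each term contributes (cᵢ δxᵢ)² to (δm)²:
  (δm_1)² = 32.5;  (δm_2)² = 51.8
δm = √(84.3) = 9.18 g
m = 96.4 g, so δm/m = 9.18/96.4 = 0.0953.

9.53%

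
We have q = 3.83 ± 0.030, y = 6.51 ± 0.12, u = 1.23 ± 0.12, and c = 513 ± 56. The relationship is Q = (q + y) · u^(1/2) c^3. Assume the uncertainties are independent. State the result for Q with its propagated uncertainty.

(1.55 ± 0.513) × 10^9

Let w = q + y = 10.3. δw = √(δq² + δy²) = √(0.000900 + 0.0144) = 0.124, so δw/w = 0.0120.
Q is then a monomial in w, u, c:
δQ/Q = √((δw/w)² + (½·δu/u)² + (3·δc/c)²) = √(0.000143 + 0.00238 + 0.107) = 0.331
Q = 1.55e+09, so δQ = 0.331 × 1.55e+09 = 5.13e+08.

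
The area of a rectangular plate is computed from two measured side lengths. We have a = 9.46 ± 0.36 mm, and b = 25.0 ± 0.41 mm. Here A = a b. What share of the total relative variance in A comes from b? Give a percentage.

15.7%

(δA/A)² = (1·δa/a)² + (1·δb/b)²
  a term: (1×0.0381)² = 0.00145
  b term: (1×0.0164)² = 0.000269
Total = 0.00172. Share from b = 0.000269/0.00172 = 0.157.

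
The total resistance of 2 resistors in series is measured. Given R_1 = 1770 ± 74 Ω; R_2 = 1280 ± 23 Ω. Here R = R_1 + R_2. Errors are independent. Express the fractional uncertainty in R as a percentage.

2.54%

Each term contributes (cᵢ δxᵢ)² to (δR)²:
  (δR_1)² = 5480;  (δR_2)² = 529
δR = √(6000) = 77.5 Ω
R = 3050 Ω, so δR/R = 77.5/3050 = 0.0254.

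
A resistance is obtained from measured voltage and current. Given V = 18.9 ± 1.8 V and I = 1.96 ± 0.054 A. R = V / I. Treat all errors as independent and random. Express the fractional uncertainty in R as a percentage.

R is a product of powers, so relative uncertainties combine in quadrature:
  (1·δV/V)² = (1×0.0952)² = 0.00907;  (-1·δI/I)² = (-1×0.0276)² = 0.000759
δR/R = √(0.00983) = 0.0991

9.91%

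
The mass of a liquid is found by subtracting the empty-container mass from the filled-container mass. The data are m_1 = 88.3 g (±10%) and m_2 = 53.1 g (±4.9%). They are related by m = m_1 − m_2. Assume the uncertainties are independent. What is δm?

Sums and differences: (δm)² = Σ (cᵢ δxᵢ)².
  (δm_1)² = 78.0;  (δm_2)² = 6.77
δm = √(84.7) = 9.21 g

9.21 g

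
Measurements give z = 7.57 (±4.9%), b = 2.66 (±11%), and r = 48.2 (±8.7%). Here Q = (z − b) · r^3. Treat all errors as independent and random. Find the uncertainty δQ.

1.53e+05

Let u = z − b = 4.91. δu = √(δz² + δb²) = √(0.138 + 0.0856) = 0.472, so δu/u = 0.0962.
Q is then a monomial in u, r:
δQ/Q = √((δu/u)² + (3·δr/r)²) = √(0.00926 + 0.0681) = 0.278
Q = 5.5e+05, so δQ = 0.278 × 5.5e+05 = 1.53e+05.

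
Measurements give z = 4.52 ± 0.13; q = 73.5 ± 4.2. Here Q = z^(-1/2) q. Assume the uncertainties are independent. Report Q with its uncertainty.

Each factor contributes (exponent × relative error)² to (δQ/Q)²:
  (−½·δz/z)² = (-0.5×0.0288)² = 0.000207;  (1·δq/q)² = (1×0.0571)² = 0.00327
δQ/Q = √(0.00347) = 0.0589
Q = 34.6, so δQ = 0.0589 × 34.6 = 2.04.

34.6 ± 2.04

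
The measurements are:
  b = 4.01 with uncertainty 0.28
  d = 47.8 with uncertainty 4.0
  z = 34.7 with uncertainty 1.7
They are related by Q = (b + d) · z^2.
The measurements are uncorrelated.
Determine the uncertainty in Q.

Let u = b + d = 51.8. δu = √(δb² + δd²) = √(0.0784 + 16.0) = 4.01, so δu/u = 0.0774.
Q is then a monomial in u, z:
δQ/Q = √((δu/u)² + (2·δz/z)²) = √(0.00599 + 0.00960) = 0.125
Q = 62400, so δQ = 0.125 × 62400 = 7790.

7790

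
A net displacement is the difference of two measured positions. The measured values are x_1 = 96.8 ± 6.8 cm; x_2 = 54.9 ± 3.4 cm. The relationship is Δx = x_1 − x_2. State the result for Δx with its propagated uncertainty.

41.9 ± 7.60 cm

For a sum/difference, combine absolute errors in quadrature:
  (δx_1)² = 46.2;  (δx_2)² = 11.6
δΔx = √(57.8) = 7.60 cm
Δx = 41.9 cm.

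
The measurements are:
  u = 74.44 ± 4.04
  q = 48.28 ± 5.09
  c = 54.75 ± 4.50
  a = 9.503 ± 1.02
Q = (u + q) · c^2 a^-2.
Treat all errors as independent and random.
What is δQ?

Let w = u + q = 122.7. δw = √(δu² + δq²) = √(16.3 + 25.9) = 6.50, so δw/w = 0.0530.
Q is then a monomial in w, c, a:
δQ/Q = √((δw/w)² + (2·δc/c)² + (-2·δa/a)²) = √(0.00280 + 0.0270 + 0.0461) = 0.276
Q = 4073, so δQ = 0.276 × 4073 = 1120.

1120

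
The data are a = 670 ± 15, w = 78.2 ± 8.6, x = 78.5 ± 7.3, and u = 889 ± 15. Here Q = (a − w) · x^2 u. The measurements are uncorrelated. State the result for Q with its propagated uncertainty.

(3.24 ± 0.613) × 10^9

Let h = a − w = 592. δh = √(δa² + δw²) = √(225 + 74.0) = 17.3, so δh/h = 0.0292.
Q is then a monomial in h, x, u:
δQ/Q = √((δh/h)² + (2·δx/x)² + (1·δu/u)²) = √(0.000854 + 0.0346 + 0.000285) = 0.189
Q = 3.24e+09, so δQ = 0.189 × 3.24e+09 = 6.13e+08.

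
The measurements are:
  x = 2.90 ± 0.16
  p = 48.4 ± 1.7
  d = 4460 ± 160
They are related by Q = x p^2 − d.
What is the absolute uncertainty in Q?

Let w = x·p^2 = 6790. δw/w = √((1·δx/x)² + (2·δp/p)²) = √(0.00304 + 0.00493) = 0.0893, so δw = 607.
Q = w − d: δQ = √(δw² + δd²) = √(3.68e+05 + 25600) = 628

628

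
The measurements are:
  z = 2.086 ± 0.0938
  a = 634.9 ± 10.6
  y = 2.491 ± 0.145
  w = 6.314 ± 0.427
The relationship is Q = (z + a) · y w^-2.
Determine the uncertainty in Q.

5.90

Let u = z + a = 637.0. δu = √(δz² + δa²) = √(0.00880 + 112) = 10.6, so δu/u = 0.0166.
Q is then a monomial in u, y, w:
δQ/Q = √((δu/u)² + (1·δy/y)² + (-2·δw/w)²) = √(0.000277 + 0.00339 + 0.0183) = 0.148
Q = 39.80, so δQ = 0.148 × 39.80 = 5.90.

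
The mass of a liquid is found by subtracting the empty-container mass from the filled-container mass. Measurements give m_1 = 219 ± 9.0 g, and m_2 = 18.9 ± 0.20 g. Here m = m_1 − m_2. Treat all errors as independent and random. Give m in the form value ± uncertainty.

Sums and differences: (δm)² = Σ (cᵢ δxᵢ)².
  (δm_1)² = 81.0;  (δm_2)² = 0.0400
δm = √(81.0) = 9.00 g
m = 200 g.

200 ± 9.00 g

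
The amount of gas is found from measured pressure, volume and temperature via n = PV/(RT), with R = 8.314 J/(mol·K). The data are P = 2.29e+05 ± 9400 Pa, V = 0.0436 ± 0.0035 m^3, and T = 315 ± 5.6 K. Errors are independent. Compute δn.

0.350 mol

For a monomial n ∝ P, V, T^-1, fractional errors add in quadrature:
  (1·δP/P)² = (1×0.0410)² = 0.00168;  (1·δV/V)² = (1×0.0803)² = 0.00644;  (-1·δT/T)² = (-1×0.0178)² = 0.000316
δn/n = √(0.00845) = 0.0919
n = 3.81 mol, so δn = 0.0919 × 3.81 = 0.350 mol.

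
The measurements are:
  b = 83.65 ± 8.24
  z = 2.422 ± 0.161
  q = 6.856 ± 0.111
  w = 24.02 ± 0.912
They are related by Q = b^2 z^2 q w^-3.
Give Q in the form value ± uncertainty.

20.31 ± 5.36

Since Q is a product/quotient, work with relative uncertainties:
  (2·δb/b)² = (2×0.0985)² = 0.0388;  (2·δz/z)² = (2×0.0665)² = 0.0177;  (1·δq/q)² = (1×0.0162)² = 0.000262;  (-3·δw/w)² = (-3×0.0380)² = 0.0130
δQ/Q = √(0.0697) = 0.264
Q = 20.31, so δQ = 0.264 × 20.31 = 5.36.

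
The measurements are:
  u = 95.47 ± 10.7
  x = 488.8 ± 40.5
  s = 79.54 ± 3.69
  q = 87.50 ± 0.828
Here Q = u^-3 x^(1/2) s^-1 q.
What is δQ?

9.56e-06

For a monomial Q ∝ u^-3, x^(1/2), s^-1, q, fractional errors add in quadrature:
  (-3·δu/u)² = (-3×0.112)² = 0.113;  (½·δx/x)² = (0.5×0.0829)² = 0.00172;  (-1·δs/s)² = (-1×0.0464)² = 0.00215;  (1·δq/q)² = (1×0.00946)² = 8.95e-05
δQ/Q = √(0.117) = 0.342
Q = 2.795e-05, so δQ = 0.342 × 2.795e-05 = 9.56e-06.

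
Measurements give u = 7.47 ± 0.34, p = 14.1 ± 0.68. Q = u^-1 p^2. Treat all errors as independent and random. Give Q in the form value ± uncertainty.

26.6 ± 2.84

Each factor contributes (exponent × relative error)² to (δQ/Q)²:
  (-1·δu/u)² = (-1×0.0455)² = 0.00207;  (2·δp/p)² = (2×0.0482)² = 0.00930
δQ/Q = √(0.0114) = 0.107
Q = 26.6, so δQ = 0.107 × 26.6 = 2.84.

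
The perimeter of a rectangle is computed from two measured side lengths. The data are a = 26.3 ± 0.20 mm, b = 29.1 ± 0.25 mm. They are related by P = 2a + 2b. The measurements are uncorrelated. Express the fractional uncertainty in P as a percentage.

0.578%

Absolute uncertainties add in quadrature for a linear combination:
  (2·δa)² = 0.160;  (2·δb)² = 0.250
δP = √(0.410) = 0.640 mm
P = 111 mm, so δP/P = 0.640/111 = 0.00578.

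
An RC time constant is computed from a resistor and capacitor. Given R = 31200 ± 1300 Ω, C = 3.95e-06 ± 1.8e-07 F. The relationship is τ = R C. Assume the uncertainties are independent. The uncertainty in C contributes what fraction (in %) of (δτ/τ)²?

(δτ/τ)² = (1·δR/R)² + (1·δC/C)²
  R term: (1×0.0417)² = 0.00174
  C term: (1×0.0456)² = 0.00208
Total = 0.00381. Share from C = 0.00208/0.00381 = 0.545.

54.5%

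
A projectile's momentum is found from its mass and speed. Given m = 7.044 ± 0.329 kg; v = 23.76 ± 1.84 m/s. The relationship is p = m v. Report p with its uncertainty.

Products/powers → add relative errors in quadrature, weighted by exponent:
  (1·δm/m)² = (1×0.0467)² = 0.00218;  (1·δv/v)² = (1×0.0774)² = 0.00600
δp/p = √(0.00818) = 0.0904
p = 167.4 kg·m/s, so δp = 0.0904 × 167.4 = 15.1 kg·m/s.

167.4 ± 15.1 kg·m/s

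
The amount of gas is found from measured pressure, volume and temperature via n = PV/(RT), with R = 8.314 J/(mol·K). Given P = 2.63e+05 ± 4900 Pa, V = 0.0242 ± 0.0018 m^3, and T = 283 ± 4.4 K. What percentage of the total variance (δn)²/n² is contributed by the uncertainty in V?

(δn/n)² = (1·δP/P)² + (1·δV/V)² + (-1·δT/T)²
  P term: (1×0.0186)² = 0.000347
  V term: (1×0.0744)² = 0.00553
  T term: (-1×0.0155)² = 0.000242
Total = 0.00612. Share from V = 0.00553/0.00612 = 0.904.

90.4%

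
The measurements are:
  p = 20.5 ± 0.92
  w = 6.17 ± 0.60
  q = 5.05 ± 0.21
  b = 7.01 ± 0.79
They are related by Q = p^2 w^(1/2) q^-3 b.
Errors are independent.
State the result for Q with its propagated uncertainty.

Relative error in a monomial: (δQ/Q)² = Σ (nᵢ · δxᵢ/xᵢ)².
  (2·δp/p)² = (2×0.0449)² = 0.00806;  (½·δw/w)² = (0.5×0.0972)² = 0.00236;  (-3·δq/q)² = (-3×0.0416)² = 0.0156;  (1·δb/b)² = (1×0.113)² = 0.0127
δQ/Q = √(0.0387) = 0.197
Q = 56.8, so δQ = 0.197 × 56.8 = 11.2.

56.8 ± 11.2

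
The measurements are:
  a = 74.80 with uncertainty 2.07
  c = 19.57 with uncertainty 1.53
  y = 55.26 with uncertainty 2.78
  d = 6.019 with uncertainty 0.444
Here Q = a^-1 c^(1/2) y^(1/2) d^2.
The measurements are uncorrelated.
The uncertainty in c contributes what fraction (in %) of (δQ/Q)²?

(δQ/Q)² = (-1·δa/a)² + (½·δc/c)² + (½·δy/y)² + (2·δd/d)²
  a term: (-1×0.0277)² = 0.000766
  c term: (0.5×0.0782)² = 0.00153
  y term: (0.5×0.0503)² = 0.000633
  d term: (2×0.0738)² = 0.0218
Total = 0.0247. Share from c = 0.00153/0.0247 = 0.0619.

6.19%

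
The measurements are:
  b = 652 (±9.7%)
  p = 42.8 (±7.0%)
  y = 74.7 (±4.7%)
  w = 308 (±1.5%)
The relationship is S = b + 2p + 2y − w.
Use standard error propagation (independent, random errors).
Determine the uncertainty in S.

Absolute uncertainties add in quadrature for a linear combination:
  (δb)² = 4000;  (2·δp)² = 35.9;  (2·δy)² = 49.3;  (δw)² = 21.3
δS = √(4110) = 64.1

64.1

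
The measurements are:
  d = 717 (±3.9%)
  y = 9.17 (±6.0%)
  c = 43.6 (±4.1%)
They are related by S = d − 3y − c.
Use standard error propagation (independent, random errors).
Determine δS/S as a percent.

Each term contributes (cᵢ δxᵢ)² to (δS)²:
  (δd)² = 782;  (3·δy)² = 2.72;  (δc)² = 3.20
δS = √(788) = 28.1
S = 646, so δS/S = 28.1/646 = 0.0435.

4.35%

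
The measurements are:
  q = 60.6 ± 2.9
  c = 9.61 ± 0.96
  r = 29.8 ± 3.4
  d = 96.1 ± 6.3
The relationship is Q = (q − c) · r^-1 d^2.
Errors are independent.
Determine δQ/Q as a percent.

18.4%

Let u = q − c = 51.0. δu = √(δq² + δc²) = √(8.41 + 0.922) = 3.05, so δu/u = 0.0599.
Q is then a monomial in u, r, d:
δQ/Q = √((δu/u)² + (-1·δr/r)² + (2·δd/d)²) = √(0.00359 + 0.0130 + 0.0172) = 0.184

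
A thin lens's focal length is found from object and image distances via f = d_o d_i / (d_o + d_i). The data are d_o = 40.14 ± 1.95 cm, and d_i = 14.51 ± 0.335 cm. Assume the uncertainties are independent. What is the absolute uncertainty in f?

∂f/∂d_o = (d_i/(d_o+d_i))² = 0.0705;  ∂f/∂d_i = (d_o/(d_o+d_i))² = 0.539
δf = √((∂f/∂d_o · δd_o)² + (∂f/∂d_i · δd_i)²) = √(0.0189 + 0.0327) = 0.227 cm

0.227 cm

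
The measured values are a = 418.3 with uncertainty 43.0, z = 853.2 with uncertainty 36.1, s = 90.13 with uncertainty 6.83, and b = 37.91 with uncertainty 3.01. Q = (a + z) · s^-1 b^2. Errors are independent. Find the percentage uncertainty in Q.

18.1%

Let u = a + z = 1272. δu = √(δa² + δz²) = √(1850 + 1300) = 56.1, so δu/u = 0.0442.
Q is then a monomial in u, s, b:
δQ/Q = √((δu/u)² + (-1·δs/s)² + (2·δb/b)²) = √(0.00195 + 0.00574 + 0.0252) = 0.181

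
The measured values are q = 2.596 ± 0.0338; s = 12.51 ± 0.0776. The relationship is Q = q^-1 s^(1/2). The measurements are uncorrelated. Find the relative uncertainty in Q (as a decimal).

Products/powers → add relative errors in quadrature, weighted by exponent:
  (-1·δq/q)² = (-1×0.0130)² = 0.000170;  (½·δs/s)² = (0.5×0.00620)² = 9.62e-06
δQ/Q = √(0.000179) = 0.0134

0.0134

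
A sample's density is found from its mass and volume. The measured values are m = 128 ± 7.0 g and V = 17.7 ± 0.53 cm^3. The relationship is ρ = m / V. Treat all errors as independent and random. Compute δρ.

For a monomial ρ ∝ m, V^-1, fractional errors add in quadrature:
  (1·δm/m)² = (1×0.0547)² = 0.00299;  (-1·δV/V)² = (-1×0.0299)² = 0.000897
δρ/ρ = √(0.00389) = 0.0623
ρ = 7.23 g/cm^3, so δρ = 0.0623 × 7.23 = 0.451 g/cm^3.

0.451 g/cm^3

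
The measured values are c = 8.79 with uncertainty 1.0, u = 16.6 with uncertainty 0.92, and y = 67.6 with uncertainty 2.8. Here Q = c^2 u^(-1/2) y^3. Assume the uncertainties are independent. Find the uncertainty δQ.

Products/powers → add relative errors in quadrature, weighted by exponent:
  (2·δc/c)² = (2×0.114)² = 0.0518;  (−½·δu/u)² = (-0.5×0.0554)² = 0.000768;  (3·δy/y)² = (3×0.0414)² = 0.0154
δQ/Q = √(0.0680) = 0.261
Q = 5.86e+06, so δQ = 0.261 × 5.86e+06 = 1.53e+06.

1.53e+06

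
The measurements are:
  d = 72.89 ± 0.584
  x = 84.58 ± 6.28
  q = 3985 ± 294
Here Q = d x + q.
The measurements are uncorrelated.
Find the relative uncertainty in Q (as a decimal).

0.0538

Let p = d·x = 6165. δp/p = √((1·δd/d)² + (1·δx/x)²) = √(6.42e-05 + 0.00551) = 0.0747, so δp = 460.
Q = p + q: δQ = √(δp² + δq²) = √(2.12e+05 + 86400) = 546
Q = 10150, so δQ/Q = 546/10150 = 0.0538.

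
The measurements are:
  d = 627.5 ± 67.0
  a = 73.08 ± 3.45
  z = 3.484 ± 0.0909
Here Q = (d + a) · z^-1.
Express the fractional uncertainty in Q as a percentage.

Let u = d + a = 700.6. δu = √(δd² + δa²) = √(4490 + 11.9) = 67.1, so δu/u = 0.0958.
Q is then a monomial in u, z:
δQ/Q = √((δu/u)² + (-1·δz/z)²) = √(0.00917 + 0.000681) = 0.0993

9.93%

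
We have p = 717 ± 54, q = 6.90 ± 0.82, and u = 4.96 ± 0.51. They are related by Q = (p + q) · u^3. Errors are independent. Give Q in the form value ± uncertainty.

Let w = p + q = 724. δw = √(δp² + δq²) = √(2920 + 0.672) = 54.0, so δw/w = 0.0746.
Q is then a monomial in w, u:
δQ/Q = √((δw/w)² + (3·δu/u)²) = √(0.00557 + 0.0952) = 0.317
Q = 88300, so δQ = 0.317 × 88300 = 28000.

88300 ± 28000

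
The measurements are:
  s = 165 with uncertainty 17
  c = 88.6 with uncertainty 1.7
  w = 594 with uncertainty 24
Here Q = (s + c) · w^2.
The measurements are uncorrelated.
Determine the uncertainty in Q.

Let u = s + c = 254. δu = √(δs² + δc²) = √(289 + 2.89) = 17.1, so δu/u = 0.0674.
Q is then a monomial in u, w:
δQ/Q = √((δu/u)² + (2·δw/w)²) = √(0.00454 + 0.00653) = 0.105
Q = 8.95e+07, so δQ = 0.105 × 8.95e+07 = 9.41e+06.

9.41e+06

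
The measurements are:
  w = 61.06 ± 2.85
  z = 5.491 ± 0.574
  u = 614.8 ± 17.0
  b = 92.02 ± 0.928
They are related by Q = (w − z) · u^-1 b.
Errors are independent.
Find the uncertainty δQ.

Let h = w − z = 55.57. δh = √(δw² + δz²) = √(8.12 + 0.329) = 2.91, so δh/h = 0.0523.
Q is then a monomial in h, u, b:
δQ/Q = √((δh/h)² + (-1·δu/u)² + (1·δb/b)²) = √(0.00274 + 0.000765 + 0.000102) = 0.0600
Q = 8.317, so δQ = 0.0600 × 8.317 = 0.499.

0.499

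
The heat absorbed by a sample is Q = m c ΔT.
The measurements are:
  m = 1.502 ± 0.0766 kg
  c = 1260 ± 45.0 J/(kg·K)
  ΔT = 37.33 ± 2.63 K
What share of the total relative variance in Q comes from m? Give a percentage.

(δQ/Q)² = (1·δm/m)² + (1·δc/c)² + (1·δΔT/ΔT)²
  m term: (1×0.0510)² = 0.00260
  c term: (1×0.0357)² = 0.00128
  ΔT term: (1×0.0705)² = 0.00496
Total = 0.00884. Share from m = 0.00260/0.00884 = 0.294.

29.4%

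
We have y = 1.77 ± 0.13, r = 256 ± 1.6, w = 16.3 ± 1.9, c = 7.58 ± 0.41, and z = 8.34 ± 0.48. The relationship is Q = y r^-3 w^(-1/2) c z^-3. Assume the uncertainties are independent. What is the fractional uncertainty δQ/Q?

Products/powers → add relative errors in quadrature, weighted by exponent:
  (1·δy/y)² = (1×0.0734)² = 0.00539;  (-3·δr/r)² = (-3×0.00625)² = 0.000352;  (−½·δw/w)² = (-0.5×0.117)² = 0.00340;  (1·δc/c)² = (1×0.0541)² = 0.00293;  (-3·δz/z)² = (-3×0.0576)² = 0.0298
δQ/Q = √(0.0419) = 0.205

0.205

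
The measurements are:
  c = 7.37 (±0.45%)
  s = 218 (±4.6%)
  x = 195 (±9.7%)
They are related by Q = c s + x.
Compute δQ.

76.6

Let p = c·s = 1610. δp/p = √((1·δc/c)² + (1·δs/s)²) = √(2.03e-05 + 0.00212) = 0.0462, so δp = 74.3.
Q = p + x: δQ = √(δp² + δx²) = √(5510 + 358) = 76.6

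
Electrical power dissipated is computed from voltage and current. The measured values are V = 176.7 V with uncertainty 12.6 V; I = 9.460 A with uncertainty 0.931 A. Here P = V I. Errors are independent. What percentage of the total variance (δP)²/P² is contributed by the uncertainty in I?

(δP/P)² = (1·δV/V)² + (1·δI/I)²
  V term: (1×0.0713)² = 0.00508
  I term: (1×0.0984)² = 0.00969
Total = 0.0148. Share from I = 0.00969/0.0148 = 0.656.

65.6%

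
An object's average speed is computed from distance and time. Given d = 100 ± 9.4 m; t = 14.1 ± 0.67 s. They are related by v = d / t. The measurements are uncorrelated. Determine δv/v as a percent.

v is a product of powers, so relative uncertainties combine in quadrature:
  (1·δd/d)² = (1×0.0940)² = 0.00884;  (-1·δt/t)² = (-1×0.0475)² = 0.00226
δv/v = √(0.0111) = 0.105

10.5%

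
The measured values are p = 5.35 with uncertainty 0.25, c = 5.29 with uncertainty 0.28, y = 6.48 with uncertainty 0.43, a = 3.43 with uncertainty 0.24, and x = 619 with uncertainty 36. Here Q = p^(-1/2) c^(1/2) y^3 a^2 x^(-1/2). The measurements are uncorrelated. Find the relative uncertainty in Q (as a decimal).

0.248

Products/powers → add relative errors in quadrature, weighted by exponent:
  (−½·δp/p)² = (-0.5×0.0467)² = 0.000546;  (½·δc/c)² = (0.5×0.0529)² = 0.000700;  (3·δy/y)² = (3×0.0664)² = 0.0396;  (2·δa/a)² = (2×0.0700)² = 0.0196;  (−½·δx/x)² = (-0.5×0.0582)² = 0.000846
δQ/Q = √(0.0613) = 0.248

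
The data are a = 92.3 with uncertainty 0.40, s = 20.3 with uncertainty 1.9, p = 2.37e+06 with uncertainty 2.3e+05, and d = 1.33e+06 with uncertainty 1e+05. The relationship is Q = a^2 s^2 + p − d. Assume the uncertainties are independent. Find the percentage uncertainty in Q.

15.5%

Let w = a^2·s^2 = 3.51e+06. δw/w = √((2·δa/a)² + (2·δs/s)²) = √(7.51e-05 + 0.0350) = 0.187, so δw = 6.58e+05.
Q = w + p − d: δQ = √(δw² + δp² + δd²) = √(4.33e+11 + 5.29e+10 + 1e+10) = 7.04e+05
Q = 4.55e+06, so δQ/Q = 7.04e+05/4.55e+06 = 0.155.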